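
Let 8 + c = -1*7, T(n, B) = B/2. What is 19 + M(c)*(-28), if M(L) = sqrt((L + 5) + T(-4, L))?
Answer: 19 - 14*I*sqrt(70) ≈ 19.0 - 117.13*I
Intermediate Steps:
T(n, B) = B/2 (T(n, B) = B*(1/2) = B/2)
c = -15 (c = -8 - 1*7 = -8 - 7 = -15)
M(L) = sqrt(5 + 3*L/2) (M(L) = sqrt((L + 5) + L/2) = sqrt((5 + L) + L/2) = sqrt(5 + 3*L/2))
19 + M(c)*(-28) = 19 + (sqrt(20 + 6*(-15))/2)*(-28) = 19 + (sqrt(20 - 90)/2)*(-28) = 19 + (sqrt(-70)/2)*(-28) = 19 + ((I*sqrt(70))/2)*(-28) = 19 + (I*sqrt(70)/2)*(-28) = 19 - 14*I*sqrt(70)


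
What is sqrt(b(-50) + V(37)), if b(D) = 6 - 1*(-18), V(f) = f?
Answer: sqrt(61) ≈ 7.8102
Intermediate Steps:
b(D) = 24 (b(D) = 6 + 18 = 24)
sqrt(b(-50) + V(37)) = sqrt(24 + 37) = sqrt(61)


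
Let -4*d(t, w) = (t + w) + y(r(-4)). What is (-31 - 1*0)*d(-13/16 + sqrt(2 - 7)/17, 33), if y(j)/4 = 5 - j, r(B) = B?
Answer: 33821/64 + 31*I*sqrt(5)/68 ≈ 528.45 + 1.0194*I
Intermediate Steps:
y(j) = 20 - 4*j (y(j) = 4*(5 - j) = 20 - 4*j)
d(t, w) = -9 - t/4 - w/4 (d(t, w) = -((t + w) + (20 - 4*(-4)))/4 = -((t + w) + (20 + 16))/4 = -((t + w) + 36)/4 = -(36 + t + w)/4 = -9 - t/4 - w/4)
(-31 - 1*0)*d(-13/16 + sqrt(2 - 7)/17, 33) = (-31 - 1*0)*(-9 - (-13/16 + sqrt(2 - 7)/17)/4 - 1/4*33) = (-31 + 0)*(-9 - (-13*1/16 + sqrt(-5)*(1/17))/4 - 33/4) = -31*(-9 - (-13/16 + (I*sqrt(5))*(1/17))/4 - 33/4) = -31*(-9 - (-13/16 + I*sqrt(5)/17)/4 - 33/4) = -31*(-9 + (13/64 - I*sqrt(5)/68) - 33/4) = -31*(-1091/64 - I*sqrt(5)/68) = 33821/64 + 31*I*sqrt(5)/68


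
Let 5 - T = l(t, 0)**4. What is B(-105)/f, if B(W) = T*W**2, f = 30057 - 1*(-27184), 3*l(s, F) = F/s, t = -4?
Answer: 55125/57241 ≈ 0.96303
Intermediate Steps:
l(s, F) = F/(3*s) (l(s, F) = (F/s)/3 = F/(3*s))
f = 57241 (f = 30057 + 27184 = 57241)
T = 5 (T = 5 - ((1/3)*0/(-4))**4 = 5 - ((1/3)*0*(-1/4))**4 = 5 - 1*0**4 = 5 - 1*0 = 5 + 0 = 5)
B(W) = 5*W**2
B(-105)/f = (5*(-105)**2)/57241 = (5*11025)*(1/57241) = 55125*(1/57241) = 55125/57241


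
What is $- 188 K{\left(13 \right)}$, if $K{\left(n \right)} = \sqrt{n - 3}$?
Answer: $- 188 \sqrt{10} \approx -594.51$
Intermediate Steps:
$K{\left(n \right)} = \sqrt{-3 + n}$
$- 188 K{\left(13 \right)} = - 188 \sqrt{-3 + 13} = - 188 \sqrt{10}$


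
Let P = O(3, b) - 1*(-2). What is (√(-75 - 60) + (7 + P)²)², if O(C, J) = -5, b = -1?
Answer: 121 + 96*I*√15 ≈ 121.0 + 371.81*I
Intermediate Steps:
P = -3 (P = -5 - 1*(-2) = -5 + 2 = -3)
(√(-75 - 60) + (7 + P)²)² = (√(-75 - 60) + (7 - 3)²)² = (√(-135) + 4²)² = (3*I*√15 + 16)² = (16 + 3*I*√15)²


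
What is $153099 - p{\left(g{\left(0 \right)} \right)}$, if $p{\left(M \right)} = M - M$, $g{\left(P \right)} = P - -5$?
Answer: $153099$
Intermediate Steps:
$g{\left(P \right)} = 5 + P$ ($g{\left(P \right)} = P + 5 = 5 + P$)
$p{\left(M \right)} = 0$
$153099 - p{\left(g{\left(0 \right)} \right)} = 153099 - 0 = 153099 + 0 = 153099$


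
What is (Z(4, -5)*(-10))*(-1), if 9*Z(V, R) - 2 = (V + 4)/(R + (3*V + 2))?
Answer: 260/81 ≈ 3.2099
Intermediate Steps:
Z(V, R) = 2/9 + (4 + V)/(9*(2 + R + 3*V)) (Z(V, R) = 2/9 + ((V + 4)/(R + (3*V + 2)))/9 = 2/9 + ((4 + V)/(R + (2 + 3*V)))/9 = 2/9 + ((4 + V)/(2 + R + 3*V))/9 = 2/9 + (4 + V)/(9*(2 + R + 3*V)))
(Z(4, -5)*(-10))*(-1) = (((8 + 2*(-5) + 7*4)/(9*(2 - 5 + 3*4)))*(-10))*(-1) = (((8 - 10 + 28)/(9*(2 - 5 + 12)))*(-10))*(-1) = (((⅑)*26/9)*(-10))*(-1) = (((⅑)*(⅑)*26)*(-10))*(-1) = ((26/81)*(-10))*(-1) = -260/81*(-1) = 260/81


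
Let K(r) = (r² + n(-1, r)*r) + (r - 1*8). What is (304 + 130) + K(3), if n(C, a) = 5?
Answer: 453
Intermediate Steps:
K(r) = -8 + r² + 6*r (K(r) = (r² + 5*r) + (r - 1*8) = (r² + 5*r) + (r - 8) = (r² + 5*r) + (-8 + r) = -8 + r² + 6*r)
(304 + 130) + K(3) = (304 + 130) + (-8 + 3² + 6*3) = 434 + (-8 + 9 + 18) = 434 + 19 = 453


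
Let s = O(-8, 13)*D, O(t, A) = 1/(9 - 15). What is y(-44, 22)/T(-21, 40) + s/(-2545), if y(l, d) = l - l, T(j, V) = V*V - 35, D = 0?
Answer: 0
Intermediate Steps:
O(t, A) = -⅙ (O(t, A) = 1/(-6) = -⅙)
T(j, V) = -35 + V² (T(j, V) = V² - 35 = -35 + V²)
y(l, d) = 0
s = 0 (s = -⅙*0 = 0)
y(-44, 22)/T(-21, 40) + s/(-2545) = 0/(-35 + 40²) + 0/(-2545) = 0/(-35 + 1600) + 0*(-1/2545) = 0/1565 + 0 = 0*(1/1565) + 0 = 0 + 0 = 0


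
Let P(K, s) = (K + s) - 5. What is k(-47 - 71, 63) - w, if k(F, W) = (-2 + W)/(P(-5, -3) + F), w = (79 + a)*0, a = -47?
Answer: -61/131 ≈ -0.46565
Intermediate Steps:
P(K, s) = -5 + K + s
w = 0 (w = (79 - 47)*0 = 32*0 = 0)
k(F, W) = (-2 + W)/(-13 + F) (k(F, W) = (-2 + W)/((-5 - 5 - 3) + F) = (-2 + W)/(-13 + F))
k(-47 - 71, 63) - w = (-2 + 63)/(-13 + (-47 - 71)) - 1*0 = 61/(-13 - 118) + 0 = 61/(-131) + 0 = -1/131*61 + 0 = -61/131 + 0 = -61/131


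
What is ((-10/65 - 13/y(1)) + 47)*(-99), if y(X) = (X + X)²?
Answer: -224433/52 ≈ -4316.0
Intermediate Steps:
y(X) = 4*X² (y(X) = (2*X)² = 4*X²)
((-10/65 - 13/y(1)) + 47)*(-99) = ((-10/65 - 13/(4*1²)) + 47)*(-99) = ((-10*1/65 - 13/(4*1)) + 47)*(-99) = ((-2/13 - 13/4) + 47)*(-99) = (-177/52 + 47)*(-99) = (2267/52)*(-99) = -224433/52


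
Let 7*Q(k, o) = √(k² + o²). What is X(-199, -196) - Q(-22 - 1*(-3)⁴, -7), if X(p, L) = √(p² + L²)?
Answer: √78017 - 73*√2/7 ≈ 264.57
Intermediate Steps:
Q(k, o) = √(k² + o²)/7
X(p, L) = √(L² + p²)
X(-199, -196) - Q(-22 - 1*(-3)⁴, -7) = √((-196)² + (-199)²) - √((-22 - 1*(-3)⁴)² + (-7)²)/7 = √(38416 + 39601) - √((-22 - 1*81)² + 49)/7 = √78017 - √((-22 - 81)² + 49)/7 = √78017 - √((-103)² + 49)/7 = √78017 - √(10609 + 49)/7 = √78017 - √10658/7 = √78017 - 73*√2/7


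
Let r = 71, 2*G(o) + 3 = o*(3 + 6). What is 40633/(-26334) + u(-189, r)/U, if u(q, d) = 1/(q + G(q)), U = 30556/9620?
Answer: -107728345079/69804402822 ≈ -1.5433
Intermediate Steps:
G(o) = -3/2 + 9*o/2 (G(o) = -3/2 + (o*(3 + 6))/2 = -3/2 + (o*9)/2 = -3/2 + (9*o)/2 = -3/2 + 9*o/2)
U = 7639/2405 (U = 30556*(1/9620) = 7639/2405 ≈ 3.1763)
u(q, d) = 1/(-3/2 + 11*q/2) (u(q, d) = 1/(q + (-3/2 + 9*q/2)) = 1/(-3/2 + 11*q/2))
40633/(-26334) + u(-189, r)/U = 40633/(-26334) + (2/(-3 + 11*(-189)))/(7639/2405) = 40633*(-1/26334) + (2/(-3 - 2079))*(2405/7639) = -40633/26334 + (2/(-2082))*(2405/7639) = -40633/26334 + (2*(-1/2082))*(2405/7639) = -40633/26334 - 1/1041*2405/7639 = -40633/26334 - 2405/7952199 = -107728345079/69804402822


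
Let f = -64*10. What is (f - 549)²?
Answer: 1413721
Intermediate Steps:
f = -640
(f - 549)² = (-640 - 549)² = (-1189)² = 1413721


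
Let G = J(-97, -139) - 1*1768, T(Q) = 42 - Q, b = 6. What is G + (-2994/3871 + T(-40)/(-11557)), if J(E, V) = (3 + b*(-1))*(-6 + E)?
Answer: -9329488079/6391021 ≈ -1459.8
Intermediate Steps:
J(E, V) = 18 - 3*E (J(E, V) = (3 + 6*(-1))*(-6 + E) = (3 - 6)*(-6 + E) = -3*(-6 + E) = 18 - 3*E)
G = -1459 (G = (18 - 3*(-97)) - 1*1768 = (18 + 291) - 1768 = 309 - 1768 = -1459)
G + (-2994/3871 + T(-40)/(-11557)) = -1459 + (-2994/3871 + (42 - 1*(-40))/(-11557)) = -1459 + (-2994*1/3871 + (42 + 40)*(-1/11557)) = -1459 + (-2994/3871 + 82*(-1/11557)) = -1459 + (-2994/3871 - 82/11557) = -1459 - 4988440/6391021 = -9329488079/6391021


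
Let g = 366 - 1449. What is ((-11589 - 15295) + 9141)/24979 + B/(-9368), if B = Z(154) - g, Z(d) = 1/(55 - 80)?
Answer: -2415846023/2925040900 ≈ -0.82592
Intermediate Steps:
g = -1083
Z(d) = -1/25 (Z(d) = 1/(-25) = -1/25)
B = 27074/25 (B = -1/25 - 1*(-1083) = -1/25 + 1083 = 27074/25 ≈ 1083.0)
((-11589 - 15295) + 9141)/24979 + B/(-9368) = ((-11589 - 15295) + 9141)/24979 + (27074/25)/(-9368) = (-26884 + 9141)*(1/24979) + (27074/25)*(-1/9368) = -17743*1/24979 - 13537/117100 = -17743/24979 - 13537/117100 = -2415846023/2925040900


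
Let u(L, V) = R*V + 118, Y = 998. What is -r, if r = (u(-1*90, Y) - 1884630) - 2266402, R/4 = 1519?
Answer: -1912934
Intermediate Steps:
R = 6076 (R = 4*1519 = 6076)
u(L, V) = 118 + 6076*V (u(L, V) = 6076*V + 118 = 118 + 6076*V)
r = 1912934 (r = ((118 + 6076*998) - 1884630) - 2266402 = ((118 + 6063848) - 1884630) - 2266402 = (6063966 - 1884630) - 2266402 = 4179336 - 2266402 = 1912934)
-r = -1*1912934 = -1912934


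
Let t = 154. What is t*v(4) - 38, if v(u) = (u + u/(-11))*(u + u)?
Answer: 4442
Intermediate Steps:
v(u) = 20*u**2/11 (v(u) = (u + u*(-1/11))*(2*u) = (u - u/11)*(2*u) = (10*u/11)*(2*u) = 20*u**2/11)
t*v(4) - 38 = 154*((20/11)*4**2) - 38 = 154*((20/11)*16) - 38 = 154*(320/11) - 38 = 4480 - 38 = 4442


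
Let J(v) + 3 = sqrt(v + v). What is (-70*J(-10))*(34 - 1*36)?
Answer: -420 + 280*I*sqrt(5) ≈ -420.0 + 626.1*I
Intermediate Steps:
J(v) = -3 + sqrt(2)*sqrt(v) (J(v) = -3 + sqrt(v + v) = -3 + sqrt(2*v) = -3 + sqrt(2)*sqrt(v))
(-70*J(-10))*(34 - 1*36) = (-70*(-3 + sqrt(2)*sqrt(-10)))*(34 - 1*36) = (-70*(-3 + sqrt(2)*(I*sqrt(10))))*(34 - 36) = -70*(-3 + 2*I*sqrt(5))*(-2) = (210 - 140*I*sqrt(5))*(-2) = -420 + 280*I*sqrt(5)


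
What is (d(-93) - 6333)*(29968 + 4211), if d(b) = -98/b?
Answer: -6709007303/31 ≈ -2.1642e+8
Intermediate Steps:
(d(-93) - 6333)*(29968 + 4211) = (-98/(-93) - 6333)*(29968 + 4211) = (-98*(-1/93) - 6333)*34179 = (98/93 - 6333)*34179 = -588871/93*34179 = -6709007303/31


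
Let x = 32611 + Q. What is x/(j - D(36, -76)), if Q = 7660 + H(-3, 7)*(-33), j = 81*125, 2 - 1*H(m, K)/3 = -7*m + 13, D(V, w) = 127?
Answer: 43439/9998 ≈ 4.3448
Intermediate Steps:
H(m, K) = -33 + 21*m (H(m, K) = 6 - 3*(-7*m + 13) = 6 - 3*(13 - 7*m) = 6 + (-39 + 21*m) = -33 + 21*m)
j = 10125
Q = 10828 (Q = 7660 + (-33 + 21*(-3))*(-33) = 7660 + (-33 - 63)*(-33) = 7660 - 96*(-33) = 7660 + 3168 = 10828)
x = 43439 (x = 32611 + 10828 = 43439)
x/(j - D(36, -76)) = 43439/(10125 - 1*127) = 43439/(10125 - 127) = 43439/9998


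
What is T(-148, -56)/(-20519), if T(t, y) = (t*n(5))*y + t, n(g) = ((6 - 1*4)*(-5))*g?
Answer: 414548/20519 ≈ 20.203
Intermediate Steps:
n(g) = -10*g (n(g) = ((6 - 4)*(-5))*g = (2*(-5))*g = -10*g)
T(t, y) = t - 50*t*y (T(t, y) = (t*(-10*5))*y + t = (t*(-50))*y + t = (-50*t)*y + t = -50*t*y + t = t - 50*t*y)
T(-148, -56)/(-20519) = -148*(1 - 50*(-56))/(-20519) = -148*(1 + 2800)*(-1/20519) = -148*2801*(-1/20519) = -414548*(-1/20519) = 414548/20519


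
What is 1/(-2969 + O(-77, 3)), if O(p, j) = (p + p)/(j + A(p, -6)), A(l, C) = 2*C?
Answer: -9/26567 ≈ -0.00033877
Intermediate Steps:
O(p, j) = 2*p/(-12 + j) (O(p, j) = (p + p)/(j + 2*(-6)) = (2*p)/(j - 12) = (2*p)/(-12 + j) = 2*p/(-12 + j))
1/(-2969 + O(-77, 3)) = 1/(-2969 + 2*(-77)/(-12 + 3)) = 1/(-2969 + 2*(-77)/(-9)) = 1/(-2969 + 2*(-77)*(-⅑)) = 1/(-2969 + 154/9) = 1/(-26567/9) = -9/26567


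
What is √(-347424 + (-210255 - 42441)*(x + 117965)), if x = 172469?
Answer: 12*I*√509665677 ≈ 2.7091e+5*I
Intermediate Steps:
√(-347424 + (-210255 - 42441)*(x + 117965)) = √(-347424 + (-210255 - 42441)*(172469 + 117965)) = √(-347424 - 252696*290434) = √(-347424 - 73391510064) = √(-73391857488) = 12*I*√509665677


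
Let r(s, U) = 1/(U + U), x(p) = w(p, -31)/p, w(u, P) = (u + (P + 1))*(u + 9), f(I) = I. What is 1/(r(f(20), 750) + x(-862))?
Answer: -646500/570656569 ≈ -0.0011329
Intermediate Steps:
w(u, P) = (9 + u)*(1 + P + u) (w(u, P) = (u + (1 + P))*(9 + u) = (1 + P + u)*(9 + u) = (9 + u)*(1 + P + u))
x(p) = (-270 + p² - 21*p)/p (x(p) = (9 + p² + 9*(-31) + 10*p - 31*p)/p = (9 + p² - 279 + 10*p - 31*p)/p = (-270 + p² - 21*p)/p)
r(s, U) = 1/(2*U)
1/(r(f(20), 750) + x(-862)) = 1/((½)/750 + (-21 - 862 - 270/(-862))) = 1/((½)*(1/750) + (-21 - 862 - 270*(-1/862))) = 1/(1/1500 + (-21 - 862 + 135/431)) = 1/(1/1500 - 380438/431) = 1/(-570656569/646500) = -646500/570656569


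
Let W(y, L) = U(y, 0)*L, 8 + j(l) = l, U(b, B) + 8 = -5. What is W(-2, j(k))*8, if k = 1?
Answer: 728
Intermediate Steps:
U(b, B) = -13 (U(b, B) = -8 - 5 = -13)
j(l) = -8 + l
W(y, L) = -13*L
W(-2, j(k))*8 = -13*(-8 + 1)*8 = -13*(-7)*8 = 91*8 = 728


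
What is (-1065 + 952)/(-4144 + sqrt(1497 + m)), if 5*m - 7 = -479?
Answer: 2341360/85856667 + 113*sqrt(35065)/85856667 ≈ 0.027517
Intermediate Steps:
m = -472/5 (m = 7/5 + (1/5)*(-479) = 7/5 - 479/5 = -472/5 ≈ -94.400)
(-1065 + 952)/(-4144 + sqrt(1497 + m)) = (-1065 + 952)/(-4144 + sqrt(1497 - 472/5)) = -113/(-4144 + sqrt(7013/5)) = -113/(-4144 + sqrt(35065)/5)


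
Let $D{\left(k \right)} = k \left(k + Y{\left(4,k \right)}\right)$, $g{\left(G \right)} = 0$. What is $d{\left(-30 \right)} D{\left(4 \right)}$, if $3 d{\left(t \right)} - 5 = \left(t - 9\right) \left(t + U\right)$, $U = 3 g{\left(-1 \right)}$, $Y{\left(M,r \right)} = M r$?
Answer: $\frac{94000}{3} \approx 31333.0$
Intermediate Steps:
$U = 0$ ($U = 3 \cdot 0 = 0$)
$D{\left(k \right)} = 5 k^{2}$ ($D{\left(k \right)} = k \left(k + 4 k\right) = k 5 k = 5 k^{2}$)
$d{\left(t \right)} = \frac{5}{3} + \frac{t \left(-9 + t\right)}{3}$ ($d{\left(t \right)} = \frac{5}{3} + \frac{\left(t - 9\right) \left(t + 0\right)}{3} = \frac{5}{3} + \frac{\left(-9 + t\right) t}{3} = \frac{5}{3} + \frac{t \left(-9 + t\right)}{3}$)
$d{\left(-30 \right)} D{\left(4 \right)} = \left(\frac{5}{3} - -90 + \frac{\left(-30\right)^{2}}{3}\right) 5 \cdot 4^{2} = \left(\frac{5}{3} + 90 + \frac{1}{3} \cdot 900\right) 5 \cdot 16 = \left(\frac{5}{3} + 90 + 300\right) 80 = \frac{1175}{3} \cdot 80 = \frac{94000}{3}$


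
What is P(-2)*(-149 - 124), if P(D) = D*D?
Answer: -1092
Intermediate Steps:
P(D) = D²
P(-2)*(-149 - 124) = (-2)²*(-149 - 124) = 4*(-273) = -1092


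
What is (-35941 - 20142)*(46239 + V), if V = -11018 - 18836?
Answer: -918919955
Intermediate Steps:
V = -29854
(-35941 - 20142)*(46239 + V) = (-35941 - 20142)*(46239 - 29854) = -56083*16385 = -918919955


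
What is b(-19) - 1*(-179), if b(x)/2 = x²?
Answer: 901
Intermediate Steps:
b(x) = 2*x²
b(-19) - 1*(-179) = 2*(-19)² - 1*(-179) = 2*361 + 179 = 722 + 179 = 901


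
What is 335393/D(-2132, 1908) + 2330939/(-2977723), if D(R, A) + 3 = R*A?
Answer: -10480638639740/12112957305057 ≈ -0.86524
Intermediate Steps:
D(R, A) = -3 + A*R (D(R, A) = -3 + R*A = -3 + A*R)
335393/D(-2132, 1908) + 2330939/(-2977723) = 335393/(-3 + 1908*(-2132)) + 2330939/(-2977723) = 335393/(-3 - 4067856) + 2330939*(-1/2977723) = 335393/(-4067859) - 2330939/2977723 = 335393*(-1/4067859) - 2330939/2977723 = -335393/4067859 - 2330939/2977723 = -10480638639740/12112957305057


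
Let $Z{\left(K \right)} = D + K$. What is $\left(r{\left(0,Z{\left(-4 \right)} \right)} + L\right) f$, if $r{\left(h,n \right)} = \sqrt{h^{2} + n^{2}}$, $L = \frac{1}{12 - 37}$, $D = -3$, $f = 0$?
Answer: $0$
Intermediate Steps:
$L = - \frac{1}{25}$ ($L = \frac{1}{-25} = - \frac{1}{25} \approx -0.04$)
$Z{\left(K \right)} = -3 + K$
$\left(r{\left(0,Z{\left(-4 \right)} \right)} + L\right) f = \left(\sqrt{0^{2} + \left(-3 - 4\right)^{2}} - \frac{1}{25}\right) 0 = \left(\sqrt{0 + \left(-7\right)^{2}} - \frac{1}{25}\right) 0 = \left(\sqrt{0 + 49} - \frac{1}{25}\right) 0 = \left(\sqrt{49} - \frac{1}{25}\right) 0 = \left(7 - \frac{1}{25}\right) 0 = \frac{174}{25} \cdot 0 = 0$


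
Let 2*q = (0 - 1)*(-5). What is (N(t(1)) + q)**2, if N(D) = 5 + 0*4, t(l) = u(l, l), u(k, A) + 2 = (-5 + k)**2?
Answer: 225/4 ≈ 56.250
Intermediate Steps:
u(k, A) = -2 + (-5 + k)**2
t(l) = -2 + (-5 + l)**2
N(D) = 5 (N(D) = 5 + 0 = 5)
q = 5/2 (q = ((0 - 1)*(-5))/2 = (-1*(-5))/2 = (1/2)*5 = 5/2 ≈ 2.5000)
(N(t(1)) + q)**2 = (5 + 5/2)**2 = (15/2)**2 = 225/4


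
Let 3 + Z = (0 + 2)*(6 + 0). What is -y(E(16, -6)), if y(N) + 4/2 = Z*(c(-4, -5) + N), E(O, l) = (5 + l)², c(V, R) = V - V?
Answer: -7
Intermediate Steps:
c(V, R) = 0
Z = 9 (Z = -3 + (0 + 2)*(6 + 0) = -3 + 2*6 = -3 + 12 = 9)
y(N) = -2 + 9*N (y(N) = -2 + 9*(0 + N) = -2 + 9*N)
-y(E(16, -6)) = -(-2 + 9*(5 - 6)²) = -(-2 + 9*(-1)²) = -(-2 + 9*1) = -(-2 + 9) = -1*7 = -7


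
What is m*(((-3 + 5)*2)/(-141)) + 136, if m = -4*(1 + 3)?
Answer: 19240/141 ≈ 136.45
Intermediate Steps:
m = -16 (m = -4*4 = -16)
m*(((-3 + 5)*2)/(-141)) + 136 = -16*(-3 + 5)*2/(-141) + 136 = -16*2*2*(-1)/141 + 136 = -64*(-1)/141 + 136 = -16*(-4/141) + 136 = 64/141 + 136 = 19240/141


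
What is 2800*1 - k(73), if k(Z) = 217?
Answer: 2583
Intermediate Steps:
2800*1 - k(73) = 2800*1 - 1*217 = 2800 - 217 = 2583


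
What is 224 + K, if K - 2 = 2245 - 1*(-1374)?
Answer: 3845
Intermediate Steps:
K = 3621 (K = 2 + (2245 - 1*(-1374)) = 2 + (2245 + 1374) = 2 + 3619 = 3621)
224 + K = 224 + 3621 = 3845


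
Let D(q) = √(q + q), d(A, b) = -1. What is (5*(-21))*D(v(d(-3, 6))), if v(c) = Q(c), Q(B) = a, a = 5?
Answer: -105*√10 ≈ -332.04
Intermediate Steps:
Q(B) = 5
v(c) = 5
D(q) = √2*√q (D(q) = √(2*q) = √2*√q)
(5*(-21))*D(v(d(-3, 6))) = (5*(-21))*(√2*√5) = -105*√10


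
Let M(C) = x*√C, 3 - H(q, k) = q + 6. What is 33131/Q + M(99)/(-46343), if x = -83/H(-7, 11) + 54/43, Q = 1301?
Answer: 33131/1301 + 10059*√11/7970996 ≈ 25.470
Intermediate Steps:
H(q, k) = -3 - q (H(q, k) = 3 - (q + 6) = 3 - (6 + q) = 3 + (-6 - q) = -3 - q)
x = -3353/172 (x = -83/(-3 - 1*(-7)) + 54/43 = -83/(-3 + 7) + 54*(1/43) = -83/4 + 54/43 = -3353/172 ≈ -19.494)
M(C) = -3353*√C/172
33131/Q + M(99)/(-46343) = 33131/1301 - 10059*√11/172/(-46343) = 33131*(1/1301) - 10059*√11/172*(-1/46343) = 33131/1301 - 10059*√11/172*(-1/46343) = 33131/1301 + 10059*√11/7970996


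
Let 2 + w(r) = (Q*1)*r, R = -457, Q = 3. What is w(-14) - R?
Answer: 413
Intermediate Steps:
w(r) = -2 + 3*r (w(r) = -2 + (3*1)*r = -2 + 3*r)
w(-14) - R = (-2 + 3*(-14)) - 1*(-457) = (-2 - 42) + 457 = -44 + 457 = 413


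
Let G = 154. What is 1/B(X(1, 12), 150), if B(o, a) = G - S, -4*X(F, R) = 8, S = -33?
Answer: 1/187 ≈ 0.0053476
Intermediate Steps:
X(F, R) = -2 (X(F, R) = -¼*8 = -2)
B(o, a) = 187 (B(o, a) = 154 - 1*(-33) = 154 + 33 = 187)
1/B(X(1, 12), 150) = 1/187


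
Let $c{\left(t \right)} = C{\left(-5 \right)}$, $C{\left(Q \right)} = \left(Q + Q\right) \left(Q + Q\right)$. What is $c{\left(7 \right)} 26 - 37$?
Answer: $2563$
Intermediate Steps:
$C{\left(Q \right)} = 4 Q^{2}$ ($C{\left(Q \right)} = 2 Q 2 Q = 4 Q^{2}$)
$c{\left(t \right)} = 100$ ($c{\left(t \right)} = 4 \left(-5\right)^{2} = 4 \cdot 25 = 100$)
$c{\left(7 \right)} 26 - 37 = 100 \cdot 26 - 37 = 2600 - 37 = 2563$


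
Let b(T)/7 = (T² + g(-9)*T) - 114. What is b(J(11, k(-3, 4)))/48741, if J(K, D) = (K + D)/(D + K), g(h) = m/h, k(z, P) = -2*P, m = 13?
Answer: -1030/62667 ≈ -0.016436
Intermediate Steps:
g(h) = 13/h
J(K, D) = 1 (J(K, D) = (D + K)/(D + K) = 1)
b(T) = -798 + 7*T² - 91*T/9 (b(T) = 7*((T² + (13/(-9))*T) - 114) = 7*((T² + (13*(-⅑))*T) - 114) = 7*((T² - 13*T/9) - 114) = 7*(-114 + T² - 13*T/9) = -798 + 7*T² - 91*T/9)
b(J(11, k(-3, 4)))/48741 = (-798 + 7*1² - 91/9*1)/48741 = (-798 + 7*1 - 91/9)*(1/48741) = (-798 + 7 - 91/9)*(1/48741) = -7210/9*1/48741 = -1030/62667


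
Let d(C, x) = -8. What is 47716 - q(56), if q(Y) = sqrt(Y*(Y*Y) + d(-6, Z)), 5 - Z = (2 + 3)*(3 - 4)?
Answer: 47716 - 18*sqrt(542) ≈ 47297.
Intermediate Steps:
Z = 10 (Z = 5 - (2 + 3)*(3 - 4) = 5 - 5*(-1) = 5 - 1*(-5) = 5 + 5 = 10)
q(Y) = sqrt(-8 + Y**3) (q(Y) = sqrt(Y*(Y*Y) - 8) = sqrt(Y*Y**2 - 8) = sqrt(Y**3 - 8) = sqrt(-8 + Y**3))
47716 - q(56) = 47716 - sqrt(-8 + 56**3) = 47716 - sqrt(-8 + 175616) = 47716 - sqrt(175608) = 47716 - 18*sqrt(542)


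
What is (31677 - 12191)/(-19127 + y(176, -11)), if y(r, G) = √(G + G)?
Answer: -372708722/365842151 - 19486*I*√22/365842151 ≈ -1.0188 - 0.00024983*I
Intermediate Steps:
y(r, G) = √2*√G (y(r, G) = √(2*G) = √2*√G)
(31677 - 12191)/(-19127 + y(176, -11)) = (31677 - 12191)/(-19127 + √2*√(-11)) = 19486/(-19127 + √2*(I*√11)) = 19486/(-19127 + I*√22)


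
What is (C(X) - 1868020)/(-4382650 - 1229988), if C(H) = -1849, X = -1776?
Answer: 1869869/5612638 ≈ 0.33315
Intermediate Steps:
(C(X) - 1868020)/(-4382650 - 1229988) = (-1849 - 1868020)/(-4382650 - 1229988) = -1869869/(-5612638) = -1869869*(-1/5612638) = 1869869/5612638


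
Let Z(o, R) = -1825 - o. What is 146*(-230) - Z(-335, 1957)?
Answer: -32090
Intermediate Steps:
146*(-230) - Z(-335, 1957) = 146*(-230) - (-1825 - 1*(-335)) = -33580 - (-1825 + 335) = -33580 - 1*(-1490) = -33580 + 1490 = -32090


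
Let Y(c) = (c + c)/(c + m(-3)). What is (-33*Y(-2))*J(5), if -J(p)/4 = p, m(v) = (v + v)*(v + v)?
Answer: -1320/17 ≈ -77.647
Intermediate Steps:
m(v) = 4*v² (m(v) = (2*v)*(2*v) = 4*v²)
J(p) = -4*p
Y(c) = 2*c/(36 + c) (Y(c) = (c + c)/(c + 4*(-3)²) = (2*c)/(c + 4*9) = (2*c)/(c + 36) = (2*c)/(36 + c) = 2*c/(36 + c))
(-33*Y(-2))*J(5) = (-66*(-2)/(36 - 2))*(-4*5) = -66*(-2)/34*(-20) = -33*(-2/17)*(-20) = (66/17)*(-20) = -1320/17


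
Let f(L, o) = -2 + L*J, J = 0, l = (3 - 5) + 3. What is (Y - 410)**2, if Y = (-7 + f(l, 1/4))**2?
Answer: 108241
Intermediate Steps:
l = 1 (l = -2 + 3 = 1)
f(L, o) = -2 (f(L, o) = -2 + L*0 = -2 + 0 = -2)
Y = 81 (Y = (-7 - 2)**2 = (-9)**2 = 81)
(Y - 410)**2 = (81 - 410)**2 = (-329)**2 = 108241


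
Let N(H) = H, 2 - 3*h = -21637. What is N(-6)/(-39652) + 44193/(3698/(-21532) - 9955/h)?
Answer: -22679717294392981/796426062714 ≈ -28477.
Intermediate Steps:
h = 7213 (h = ⅔ - ⅓*(-21637) = ⅔ + 21637/3 = 7213)
N(-6)/(-39652) + 44193/(3698/(-21532) - 9955/h) = -6/(-39652) + 44193/(3698/(-21532) - 9955/7213) = -6*(-1/39652) + 44193/(3698*(-1/21532) - 9955*1/7213) = 3/19826 + 44193/(-1849/10766 - 9955/7213) = 3/19826 + 44193/(-120512367/77655158) = 3/19826 + 44193*(-77655158/120512367) = 3/19826 - 1143938132498/40170789 = -22679717294392981/796426062714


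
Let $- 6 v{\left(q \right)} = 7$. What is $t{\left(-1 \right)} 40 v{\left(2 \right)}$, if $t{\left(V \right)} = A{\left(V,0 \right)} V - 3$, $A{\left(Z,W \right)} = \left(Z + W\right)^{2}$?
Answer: $\frac{560}{3} \approx 186.67$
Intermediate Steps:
$A{\left(Z,W \right)} = \left(W + Z\right)^{2}$
$v{\left(q \right)} = - \frac{7}{6}$ ($v{\left(q \right)} = \left(- \frac{1}{6}\right) 7 = - \frac{7}{6}$)
$t{\left(V \right)} = -3 + V^{3}$ ($t{\left(V \right)} = \left(0 + V\right)^{2} V - 3 = V^{2} V - 3 = V^{3} - 3 = -3 + V^{3}$)
$t{\left(-1 \right)} 40 v{\left(2 \right)} = \left(-3 + \left(-1\right)^{3}\right) 40 \left(- \frac{7}{6}\right) = \left(-3 - 1\right) 40 \left(- \frac{7}{6}\right) = \left(-4\right) 40 \left(- \frac{7}{6}\right) = \left(-160\right) \left(- \frac{7}{6}\right) = \frac{560}{3}$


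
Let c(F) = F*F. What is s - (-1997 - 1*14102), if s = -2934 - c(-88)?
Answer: 5421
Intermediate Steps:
c(F) = F²
s = -10678 (s = -2934 - 1*(-88)² = -2934 - 1*7744 = -2934 - 7744 = -10678)
s - (-1997 - 1*14102) = -10678 - (-1997 - 1*14102) = -10678 - (-1997 - 14102) = -10678 - 1*(-16099) = -10678 + 16099 = 5421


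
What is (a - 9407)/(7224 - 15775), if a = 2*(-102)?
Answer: 9611/8551 ≈ 1.1240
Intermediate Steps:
a = -204
(a - 9407)/(7224 - 15775) = (-204 - 9407)/(7224 - 15775) = -9611/(-8551) = -9611*(-1/8551) = 9611/8551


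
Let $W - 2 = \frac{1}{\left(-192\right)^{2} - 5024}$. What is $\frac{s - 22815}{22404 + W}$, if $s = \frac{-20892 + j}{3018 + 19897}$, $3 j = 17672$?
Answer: $- \frac{525682481888}{516243863511} \approx -1.0183$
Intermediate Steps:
$j = \frac{17672}{3}$ ($j = \frac{1}{3} \cdot 17672 = \frac{17672}{3} \approx 5890.7$)
$s = - \frac{45004}{68745}$ ($s = \frac{-20892 + \frac{17672}{3}}{3018 + 19897} = - \frac{45004}{3 \cdot 22915} = \left(- \frac{45004}{3}\right) \frac{1}{22915} = - \frac{45004}{68745} \approx -0.65465$)
$W = \frac{63681}{31840}$ ($W = 2 + \frac{1}{\left(-192\right)^{2} - 5024} = 2 + \frac{1}{36864 - 5024} = 2 + \frac{1}{31840} = \frac{63681}{31840} \approx 2.0$)
$\frac{s - 22815}{22404 + W} = \frac{- \frac{45004}{68745} - 22815}{22404 + \frac{63681}{31840}} = - \frac{1568462179}{68745 \cdot \frac{713407041}{31840}} = \left(- \frac{1568462179}{68745}\right) \frac{31840}{713407041} = - \frac{525682481888}{516243863511}$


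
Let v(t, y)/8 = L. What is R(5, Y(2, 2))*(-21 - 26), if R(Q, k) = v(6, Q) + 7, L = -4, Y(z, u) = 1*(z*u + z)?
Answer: 1175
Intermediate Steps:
Y(z, u) = z + u*z (Y(z, u) = 1*(u*z + z) = 1*(z + u*z) = z + u*z)
v(t, y) = -32 (v(t, y) = 8*(-4) = -32)
R(Q, k) = -25 (R(Q, k) = -32 + 7 = -25)
R(5, Y(2, 2))*(-21 - 26) = -25*(-21 - 26) = -25*(-47) = 1175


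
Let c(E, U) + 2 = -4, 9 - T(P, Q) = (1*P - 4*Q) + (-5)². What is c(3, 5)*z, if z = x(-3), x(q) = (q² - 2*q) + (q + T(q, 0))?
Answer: 6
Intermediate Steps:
T(P, Q) = -16 - P + 4*Q (T(P, Q) = 9 - ((1*P - 4*Q) + (-5)²) = 9 - ((P - 4*Q) + 25) = 9 - (25 + P - 4*Q) = 9 + (-25 - P + 4*Q) = -16 - P + 4*Q)
c(E, U) = -6 (c(E, U) = -2 - 4 = -6)
x(q) = -16 + q² - 2*q (x(q) = (q² - 2*q) + (q + (-16 - q + 4*0)) = (q² - 2*q) + (q + (-16 - q + 0)) = (q² - 2*q) + (q + (-16 - q)) = (q² - 2*q) - 16 = -16 + q² - 2*q)
z = -1 (z = -16 + (-3)² - 2*(-3) = -16 + 9 + 6 = -1)
c(3, 5)*z = -6*(-1) = 6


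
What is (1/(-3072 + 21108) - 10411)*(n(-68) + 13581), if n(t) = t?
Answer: -2537373778835/18036 ≈ -1.4068e+8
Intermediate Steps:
(1/(-3072 + 21108) - 10411)*(n(-68) + 13581) = (1/(-3072 + 21108) - 10411)*(-68 + 13581) = (1/18036 - 10411)*13513 = -187772795/18036*13513 = -2537373778835/18036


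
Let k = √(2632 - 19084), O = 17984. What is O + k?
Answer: 17984 + 6*I*√457 ≈ 17984.0 + 128.27*I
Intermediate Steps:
k = 6*I*√457 (k = √(-16452) = 6*I*√457 ≈ 128.27*I)
O + k = 17984 + 6*I*√457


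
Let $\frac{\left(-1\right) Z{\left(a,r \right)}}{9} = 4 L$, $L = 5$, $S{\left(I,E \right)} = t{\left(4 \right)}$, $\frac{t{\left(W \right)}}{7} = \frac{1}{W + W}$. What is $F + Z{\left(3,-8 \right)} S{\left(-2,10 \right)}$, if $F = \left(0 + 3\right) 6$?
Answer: $- \frac{279}{2} \approx -139.5$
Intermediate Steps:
$t{\left(W \right)} = \frac{7}{2 W}$ ($t{\left(W \right)} = \frac{7}{W + W} = \frac{7}{2 W}$)
$S{\left(I,E \right)} = \frac{7}{8}$ ($S{\left(I,E \right)} = \frac{7}{2 \cdot 4} = \frac{7}{2} \cdot \frac{1}{4} = \frac{7}{8}$)
$F = 18$ ($F = 3 \cdot 6 = 18$)
$Z{\left(a,r \right)} = -180$ ($Z{\left(a,r \right)} = - 9 \cdot 4 \cdot 5 = \left(-9\right) 20 = -180$)
$F + Z{\left(3,-8 \right)} S{\left(-2,10 \right)} = 18 - \frac{315}{2} = - \frac{279}{2}$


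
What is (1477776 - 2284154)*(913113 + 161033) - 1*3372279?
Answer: -866171075467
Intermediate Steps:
(1477776 - 2284154)*(913113 + 161033) - 1*3372279 = -806378*1074146 - 3372279 = -866167703188 - 3372279 = -866171075467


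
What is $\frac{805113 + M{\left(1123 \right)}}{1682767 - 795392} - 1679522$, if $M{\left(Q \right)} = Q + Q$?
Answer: $- \frac{1490365027391}{887375} \approx -1.6795 \cdot 10^{6}$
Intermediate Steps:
$M{\left(Q \right)} = 2 Q$
$\frac{805113 + M{\left(1123 \right)}}{1682767 - 795392} - 1679522 = \frac{805113 + 2 \cdot 1123}{1682767 - 795392} - 1679522 = \frac{805113 + 2246}{887375} - 1679522 = 807359 \cdot \frac{1}{887375} - 1679522 = \frac{807359}{887375} - 1679522 = - \frac{1490365027391}{887375}$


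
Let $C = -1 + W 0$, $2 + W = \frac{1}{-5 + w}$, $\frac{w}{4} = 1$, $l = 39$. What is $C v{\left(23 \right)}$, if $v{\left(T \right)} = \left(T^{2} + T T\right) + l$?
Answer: $-1097$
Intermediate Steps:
$w = 4$ ($w = 4 \cdot 1 = 4$)
$W = -3$ ($W = -2 + \frac{1}{-5 + 4} = -2 + \frac{1}{-1} = -2 - 1 = -3$)
$v{\left(T \right)} = 39 + 2 T^{2}$ ($v{\left(T \right)} = \left(T^{2} + T T\right) + 39 = \left(T^{2} + T^{2}\right) + 39 = 2 T^{2} + 39 = 39 + 2 T^{2}$)
$C = -1$ ($C = -1 - 0 = -1 + 0 = -1$)
$C v{\left(23 \right)} = - (39 + 2 \cdot 23^{2}) = - (39 + 2 \cdot 529) = - (39 + 1058) = \left(-1\right) 1097 = -1097$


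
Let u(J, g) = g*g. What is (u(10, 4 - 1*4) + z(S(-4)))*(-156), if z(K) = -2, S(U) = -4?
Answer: 312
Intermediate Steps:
u(J, g) = g**2
(u(10, 4 - 1*4) + z(S(-4)))*(-156) = ((4 - 1*4)**2 - 2)*(-156) = ((4 - 4)**2 - 2)*(-156) = (0**2 - 2)*(-156) = (0 - 2)*(-156) = -2*(-156) = 312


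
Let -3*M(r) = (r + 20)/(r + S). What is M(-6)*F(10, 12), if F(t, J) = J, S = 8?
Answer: -28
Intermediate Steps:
M(r) = -(20 + r)/(3*(8 + r)) (M(r) = -(r + 20)/(3*(r + 8)) = -(20 + r)/(3*(8 + r)))
M(-6)*F(10, 12) = ((-20 - 1*(-6))/(3*(8 - 6)))*12 = ((1/3)*(-20 + 6)/2)*12 = ((1/3)*(1/2)*(-14))*12 = -7/3*12 = -28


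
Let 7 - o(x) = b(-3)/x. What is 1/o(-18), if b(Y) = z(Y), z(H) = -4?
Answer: 9/61 ≈ 0.14754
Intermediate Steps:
b(Y) = -4
o(x) = 7 + 4/x (o(x) = 7 - (-4)/x = 7 + 4/x)
1/o(-18) = 1/(7 + 4/(-18)) = 1/(7 + 4*(-1/18)) = 1/(7 - 2/9) = 1/(61/9) = 9/61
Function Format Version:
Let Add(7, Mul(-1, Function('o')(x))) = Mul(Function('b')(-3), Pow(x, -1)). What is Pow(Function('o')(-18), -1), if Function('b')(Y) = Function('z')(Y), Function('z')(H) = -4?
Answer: Rational(9, 61) ≈ 0.14754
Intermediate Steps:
Function('b')(Y) = -4
Function('o')(x) = Add(7, Mul(4, Pow(x, -1))) (Function('o')(x) = Add(7, Mul(-1, Mul(-4, Pow(x, -1)))) = Add(7, Mul(4, Pow(x, -1))))
Pow(Function('o')(-18), -1) = Pow(Add(7, Mul(4, Pow(-18, -1))), -1) = Pow(Add(7, Mul(4, Rational(-1, 18))), -1) = Pow(Add(7, Rational(-2, 9)), -1) = Pow(Rational(61, 9), -1) = Rational(9, 61)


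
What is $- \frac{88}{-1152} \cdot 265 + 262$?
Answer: $\frac{40643}{144} \approx 282.24$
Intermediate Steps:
$- \frac{88}{-1152} \cdot 265 + 262 = \left(-88\right) \left(- \frac{1}{1152}\right) 265 + 262 = \frac{11}{144} \cdot 265 + 262 = \frac{2915}{144} + 262 = \frac{40643}{144}$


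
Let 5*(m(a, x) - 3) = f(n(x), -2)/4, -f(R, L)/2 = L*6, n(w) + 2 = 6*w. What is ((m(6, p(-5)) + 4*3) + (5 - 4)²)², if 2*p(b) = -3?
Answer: 7396/25 ≈ 295.84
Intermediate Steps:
p(b) = -3/2 (p(b) = (½)*(-3) = -3/2)
n(w) = -2 + 6*w
f(R, L) = -12*L (f(R, L) = -2*L*6 = -12*L)
m(a, x) = 21/5 (m(a, x) = 3 + (-12*(-2)/4)/5 = 3 + (24*(¼))/5 = 3 + (⅕)*6 = 3 + 6/5 = 21/5)
((m(6, p(-5)) + 4*3) + (5 - 4)²)² = ((21/5 + 4*3) + (5 - 4)²)² = ((21/5 + 12) + 1²)² = (81/5 + 1)² = (86/5)² = 7396/25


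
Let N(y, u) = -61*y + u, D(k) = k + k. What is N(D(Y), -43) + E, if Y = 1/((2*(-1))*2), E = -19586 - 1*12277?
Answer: -63751/2 ≈ -31876.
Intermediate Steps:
E = -31863 (E = -19586 - 12277 = -31863)
Y = -1/4 (Y = 1/(-2*2) = 1/(-4) = -1/4 ≈ -0.25000)
D(k) = 2*k
N(y, u) = u - 61*y
N(D(Y), -43) + E = (-43 - 122*(-1)/4) - 31863 = (-43 - 61*(-1/2)) - 31863 = (-43 + 61/2) - 31863 = -25/2 - 31863 = -63751/2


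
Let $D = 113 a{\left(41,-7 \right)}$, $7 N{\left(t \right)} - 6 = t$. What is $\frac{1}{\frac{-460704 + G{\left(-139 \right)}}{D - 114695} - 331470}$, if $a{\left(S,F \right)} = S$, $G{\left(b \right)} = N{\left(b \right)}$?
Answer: $- \frac{110062}{36481790417} \approx -3.0169 \cdot 10^{-6}$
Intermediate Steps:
$N{\left(t \right)} = \frac{6}{7} + \frac{t}{7}$
$G{\left(b \right)} = \frac{6}{7} + \frac{b}{7}$
$D = 4633$ ($D = 113 \cdot 41 = 4633$)
$\frac{1}{\frac{-460704 + G{\left(-139 \right)}}{D - 114695} - 331470} = \frac{1}{\frac{-460704 + \left(\frac{6}{7} + \frac{1}{7} \left(-139\right)\right)}{4633 - 114695} - 331470} = \frac{1}{\frac{-460704 + \left(\frac{6}{7} - \frac{139}{7}\right)}{-110062} - 331470} = \frac{1}{\left(-460704 - 19\right) \left(- \frac{1}{110062}\right) - 331470} = \frac{1}{\left(-460723\right) \left(- \frac{1}{110062}\right) - 331470} = \frac{1}{\frac{460723}{110062} - 331470} = \frac{1}{- \frac{36481790417}{110062}} = - \frac{110062}{36481790417}$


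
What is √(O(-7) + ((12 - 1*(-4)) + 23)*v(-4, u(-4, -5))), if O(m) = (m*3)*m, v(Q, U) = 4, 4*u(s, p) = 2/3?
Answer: √303 ≈ 17.407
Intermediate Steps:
u(s, p) = ⅙ (u(s, p) = (2/3)/4 = (2*(⅓))/4 = (¼)*(⅔) = ⅙)
O(m) = 3*m² (O(m) = (3*m)*m = 3*m²)
√(O(-7) + ((12 - 1*(-4)) + 23)*v(-4, u(-4, -5))) = √(3*(-7)² + ((12 - 1*(-4)) + 23)*4) = √(3*49 + ((12 + 4) + 23)*4) = √(147 + (16 + 23)*4) = √(147 + 39*4) = √(147 + 156) = √303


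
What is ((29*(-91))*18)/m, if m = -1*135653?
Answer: 6786/19379 ≈ 0.35017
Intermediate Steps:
m = -135653
((29*(-91))*18)/m = ((29*(-91))*18)/(-135653) = -2639*18*(-1/135653) = -47502*(-1/135653) = 6786/19379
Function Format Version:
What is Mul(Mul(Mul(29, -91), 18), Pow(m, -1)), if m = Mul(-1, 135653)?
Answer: Rational(6786, 19379) ≈ 0.35017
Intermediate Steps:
m = -135653
Mul(Mul(Mul(29, -91), 18), Pow(m, -1)) = Mul(Mul(Mul(29, -91), 18), Pow(-135653, -1)) = Mul(Mul(-2639, 18), Rational(-1, 135653)) = Mul(-47502, Rational(-1, 135653)) = Rational(6786, 19379)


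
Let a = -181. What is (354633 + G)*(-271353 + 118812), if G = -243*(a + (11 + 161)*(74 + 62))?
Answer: 806276811240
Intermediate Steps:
G = -5640273 (G = -243*(-181 + (11 + 161)*(74 + 62)) = -243*(-181 + 172*136) = -243*(-181 + 23392) = -243*23211 = -5640273)
(354633 + G)*(-271353 + 118812) = (354633 - 5640273)*(-271353 + 118812) = -5285640*(-152541) = 806276811240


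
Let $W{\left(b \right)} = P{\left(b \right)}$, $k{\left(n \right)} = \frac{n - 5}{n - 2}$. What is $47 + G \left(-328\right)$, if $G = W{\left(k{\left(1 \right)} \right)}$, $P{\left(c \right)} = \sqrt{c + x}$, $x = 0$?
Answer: $-609$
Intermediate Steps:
$P{\left(c \right)} = \sqrt{c}$ ($P{\left(c \right)} = \sqrt{c + 0} = \sqrt{c}$)
$k{\left(n \right)} = \frac{-5 + n}{-2 + n}$
$W{\left(b \right)} = \sqrt{b}$
$G = 2$ ($G = \sqrt{\frac{-5 + 1}{-2 + 1}} = \sqrt{\frac{1}{-1} \left(-4\right)} = \sqrt{\left(-1\right) \left(-4\right)} = \sqrt{4} = 2$)
$47 + G \left(-328\right) = 47 + 2 \left(-328\right) = 47 - 656 = -609$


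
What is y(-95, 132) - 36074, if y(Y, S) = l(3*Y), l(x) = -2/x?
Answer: -10281088/285 ≈ -36074.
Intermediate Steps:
y(Y, S) = -2/(3*Y) (y(Y, S) = -2*1/(3*Y) = -2/(3*Y))
y(-95, 132) - 36074 = -⅔/(-95) - 36074 = -⅔*(-1/95) - 36074 = 2/285 - 36074 = -10281088/285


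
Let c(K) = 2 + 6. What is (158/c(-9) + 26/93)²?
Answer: 55517401/138384 ≈ 401.18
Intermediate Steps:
c(K) = 8
(158/c(-9) + 26/93)² = (158/8 + 26/93)² = (158*(⅛) + 26*(1/93))² = (79/4 + 26/93)² = (7451/372)² = 55517401/138384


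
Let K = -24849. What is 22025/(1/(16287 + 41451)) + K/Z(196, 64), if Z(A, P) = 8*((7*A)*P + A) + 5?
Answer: 298436461638267/234679 ≈ 1.2717e+9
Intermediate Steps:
Z(A, P) = 5 + 8*A + 56*A*P (Z(A, P) = 8*(7*A*P + A) + 5 = 8*(A + 7*A*P) + 5 = (8*A + 56*A*P) + 5 = 5 + 8*A + 56*A*P)
22025/(1/(16287 + 41451)) + K/Z(196, 64) = 22025/(1/(16287 + 41451)) - 24849/(5 + 8*196 + 56*196*64) = 22025/(1/57738) - 24849/(5 + 1568 + 702464) = 22025/(1/57738) - 24849/704037 = 22025*57738 - 24849*1/704037 = 1271679450 - 8283/234679 = 298436461638267/234679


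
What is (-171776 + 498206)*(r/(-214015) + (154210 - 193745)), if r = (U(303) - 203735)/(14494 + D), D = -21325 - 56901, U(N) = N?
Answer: -2933744705798638446/227326733 ≈ -1.2905e+10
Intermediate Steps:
D = -78226
r = 50858/15933 (r = (303 - 203735)/(14494 - 78226) = -203432/(-63732) = -203432*(-1/63732) = 50858/15933 ≈ 3.1920)
(-171776 + 498206)*(r/(-214015) + (154210 - 193745)) = (-171776 + 498206)*((50858/15933)/(-214015) + (154210 - 193745)) = 326430*((50858/15933)*(-1/214015) - 39535) = 326430*(-50858/3409900995 - 39535) = 326430*(-134810435888183/3409900995) = -2933744705798638446/227326733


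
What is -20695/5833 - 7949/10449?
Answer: -262608572/60949017 ≈ -4.3087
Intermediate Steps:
-20695/5833 - 7949/10449 = -262608572/60949017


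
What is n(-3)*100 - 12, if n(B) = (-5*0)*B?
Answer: -12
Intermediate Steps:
n(B) = 0 (n(B) = 0*B = 0)
n(-3)*100 - 12 = 0*100 - 12 = 0 - 12 = -12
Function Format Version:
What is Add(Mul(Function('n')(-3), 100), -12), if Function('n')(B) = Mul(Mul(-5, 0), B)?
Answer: -12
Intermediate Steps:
Function('n')(B) = 0 (Function('n')(B) = Mul(0, B) = 0)
Add(Mul(Function('n')(-3), 100), -12) = Add(Mul(0, 100), -12) = Add(0, -12) = -12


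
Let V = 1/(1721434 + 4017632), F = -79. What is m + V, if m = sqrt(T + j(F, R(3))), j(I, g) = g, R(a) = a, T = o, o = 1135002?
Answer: 1/5739066 + sqrt(1135005) ≈ 1065.4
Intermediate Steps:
T = 1135002
V = 1/5739066 ≈ 1.7424e-7
m = sqrt(1135005) (m = sqrt(1135002 + 3) = sqrt(1135005) ≈ 1065.4)
m + V = sqrt(1135005) + 1/5739066 = 1/5739066 + sqrt(1135005)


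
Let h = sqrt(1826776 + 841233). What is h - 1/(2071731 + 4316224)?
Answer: -1/6387955 + sqrt(2668009) ≈ 1633.4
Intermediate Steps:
h = sqrt(2668009) ≈ 1633.4
h - 1/(2071731 + 4316224) = sqrt(2668009) - 1/(2071731 + 4316224) = sqrt(2668009) - 1/6387955 = -1/6387955 + sqrt(2668009)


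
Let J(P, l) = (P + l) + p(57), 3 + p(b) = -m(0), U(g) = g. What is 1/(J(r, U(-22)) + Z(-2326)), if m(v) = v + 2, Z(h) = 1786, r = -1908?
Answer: -1/149 ≈ -0.0067114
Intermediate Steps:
m(v) = 2 + v
p(b) = -5 (p(b) = -3 - (2 + 0) = -3 - 1*2 = -3 - 2 = -5)
J(P, l) = -5 + P + l (J(P, l) = (P + l) - 5 = -5 + P + l)
1/(J(r, U(-22)) + Z(-2326)) = 1/((-5 - 1908 - 22) + 1786) = 1/(-1935 + 1786) = 1/(-149) = -1/149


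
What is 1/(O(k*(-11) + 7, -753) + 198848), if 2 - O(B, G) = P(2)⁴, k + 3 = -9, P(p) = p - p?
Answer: 1/198850 ≈ 5.0289e-6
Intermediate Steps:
P(p) = 0
k = -12 (k = -3 - 9 = -12)
O(B, G) = 2 (O(B, G) = 2 - 1*0⁴ = 2 - 1*0 = 2 + 0 = 2)
1/(O(k*(-11) + 7, -753) + 198848) = 1/(2 + 198848) = 1/198850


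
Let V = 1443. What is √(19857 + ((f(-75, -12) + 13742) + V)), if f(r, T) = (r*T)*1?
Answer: √35942 ≈ 189.58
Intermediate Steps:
f(r, T) = T*r (f(r, T) = (T*r)*1 = T*r)
√(19857 + ((f(-75, -12) + 13742) + V)) = √(19857 + ((-12*(-75) + 13742) + 1443)) = √(19857 + ((900 + 13742) + 1443)) = √(19857 + (14642 + 1443)) = √(19857 + 16085) = √35942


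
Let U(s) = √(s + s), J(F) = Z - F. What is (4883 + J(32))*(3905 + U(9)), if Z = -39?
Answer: 18790860 + 14436*√2 ≈ 1.8811e+7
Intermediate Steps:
J(F) = -39 - F
U(s) = √2*√s (U(s) = √(2*s) = √2*√s)
(4883 + J(32))*(3905 + U(9)) = (4883 + (-39 - 1*32))*(3905 + √2*√9) = (4883 + (-39 - 32))*(3905 + √2*3) = (4883 - 71)*(3905 + 3*√2) = 4812*(3905 + 3*√2) = 18790860 + 14436*√2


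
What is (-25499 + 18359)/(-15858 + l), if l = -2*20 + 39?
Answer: 7140/15859 ≈ 0.45022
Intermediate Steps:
l = -1 (l = -40 + 39 = -1)
(-25499 + 18359)/(-15858 + l) = (-25499 + 18359)/(-15858 - 1) = -7140/(-15859) = -7140*(-1/15859) = 7140/15859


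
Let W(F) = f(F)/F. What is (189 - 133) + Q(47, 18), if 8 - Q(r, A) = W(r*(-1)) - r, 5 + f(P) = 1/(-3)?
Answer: 15635/141 ≈ 110.89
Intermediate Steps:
f(P) = -16/3 (f(P) = -5 + 1/(-3) = -5 - ⅓ = -16/3)
W(F) = -16/(3*F)
Q(r, A) = 8 + r - 16/(3*r) (Q(r, A) = 8 - (-16*(-1/r)/3 - r) = 8 - (-(-16)/(3*r) - r) = 8 - (16/(3*r) - r) = 8 - (-r + 16/(3*r)) = 8 + (r - 16/(3*r)) = 8 + r - 16/(3*r))
(189 - 133) + Q(47, 18) = (189 - 133) + (8 + 47 - 16/3/47) = 56 + (8 + 47 - 16/3*1/47) = 56 + (8 + 47 - 16/141) = 56 + 7739/141 = 15635/141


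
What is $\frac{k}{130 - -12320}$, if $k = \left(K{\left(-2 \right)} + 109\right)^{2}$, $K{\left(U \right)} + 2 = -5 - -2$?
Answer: $\frac{5408}{6225} \approx 0.86876$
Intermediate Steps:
$K{\left(U \right)} = -5$ ($K{\left(U \right)} = -2 - 3 = -5$)
$k = 10816$ ($k = \left(-5 + 109\right)^{2} = 104^{2} = 10816$)
$\frac{k}{130 - -12320} = \frac{10816}{130 - -12320} = \frac{10816}{130 + 12320} = \frac{10816}{12450} = 10816 \cdot \frac{1}{12450} = \frac{5408}{6225}$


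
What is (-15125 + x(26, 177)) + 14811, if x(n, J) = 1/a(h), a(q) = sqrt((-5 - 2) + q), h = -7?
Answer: -314 - I*sqrt(14)/14 ≈ -314.0 - 0.26726*I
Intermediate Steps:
a(q) = sqrt(-7 + q)
x(n, J) = -I*sqrt(14)/14 (x(n, J) = 1/(sqrt(-7 - 7)) = 1/(sqrt(-14)) = 1/(I*sqrt(14)) = -I*sqrt(14)/14)
(-15125 + x(26, 177)) + 14811 = (-15125 - I*sqrt(14)/14) + 14811 = -314 - I*sqrt(14)/14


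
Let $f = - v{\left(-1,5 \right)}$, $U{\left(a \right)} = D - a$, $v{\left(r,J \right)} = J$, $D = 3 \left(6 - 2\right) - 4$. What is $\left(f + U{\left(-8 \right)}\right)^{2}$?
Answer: $121$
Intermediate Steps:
$D = 8$ ($D = 3 \left(6 - 2\right) - 4 = 3 \cdot 4 - 4 = 12 - 4 = 8$)
$U{\left(a \right)} = 8 - a$
$f = -5$ ($f = \left(-1\right) 5 = -5$)
$\left(f + U{\left(-8 \right)}\right)^{2} = \left(-5 + \left(8 - -8\right)\right)^{2} = \left(-5 + \left(8 + 8\right)\right)^{2} = \left(-5 + 16\right)^{2} = 11^{2} = 121$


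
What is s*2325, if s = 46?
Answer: 106950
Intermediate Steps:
s*2325 = 46*2325 = 106950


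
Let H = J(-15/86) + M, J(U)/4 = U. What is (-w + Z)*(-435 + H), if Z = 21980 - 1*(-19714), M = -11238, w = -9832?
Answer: -25864454694/43 ≈ -6.0150e+8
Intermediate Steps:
J(U) = 4*U
Z = 41694 (Z = 21980 + 19714 = 41694)
H = -483264/43 (H = 4*(-15/86) - 11238 = -30/43 - 11238 = -483264/43 ≈ -11239.)
(-w + Z)*(-435 + H) = (-1*(-9832) + 41694)*(-435 - 483264/43) = (9832 + 41694)*(-501969/43) = 51526*(-501969/43) = -25864454694/43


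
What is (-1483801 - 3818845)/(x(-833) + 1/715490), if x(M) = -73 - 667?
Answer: 3793990186540/529462599 ≈ 7165.7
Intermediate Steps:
x(M) = -740
(-1483801 - 3818845)/(x(-833) + 1/715490) = (-1483801 - 3818845)/(-740 + 1/715490) = -5302646/(-740 + 1/715490) = -5302646/(-529462599/715490) = -5302646*(-715490/529462599) = 3793990186540/529462599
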